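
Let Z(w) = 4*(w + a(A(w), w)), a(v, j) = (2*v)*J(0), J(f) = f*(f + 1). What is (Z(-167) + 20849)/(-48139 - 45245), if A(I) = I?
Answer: -6727/31128 ≈ -0.21611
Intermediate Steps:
J(f) = f*(1 + f)
a(v, j) = 0 (a(v, j) = (2*v)*(0*(1 + 0)) = (2*v)*(0*1) = (2*v)*0 = 0)
Z(w) = 4*w (Z(w) = 4*(w + 0) = 4*w)
(Z(-167) + 20849)/(-48139 - 45245) = (4*(-167) + 20849)/(-48139 - 45245) = (-668 + 20849)/(-93384) = 20181*(-1/93384) = -6727/31128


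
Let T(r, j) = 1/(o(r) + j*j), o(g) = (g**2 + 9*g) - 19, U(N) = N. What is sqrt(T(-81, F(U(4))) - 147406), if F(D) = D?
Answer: I*sqrt(5008449181017)/5829 ≈ 383.94*I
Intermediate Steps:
o(g) = -19 + g**2 + 9*g
T(r, j) = 1/(-19 + j**2 + r**2 + 9*r) (T(r, j) = 1/((-19 + r**2 + 9*r) + j*j) = 1/((-19 + r**2 + 9*r) + j**2) = 1/(-19 + j**2 + r**2 + 9*r))
sqrt(T(-81, F(U(4))) - 147406) = sqrt(1/(-19 + 4**2 + (-81)**2 + 9*(-81)) - 147406) = sqrt(1/(-19 + 16 + 6561 - 729) - 147406) = sqrt(1/5829 - 147406) = sqrt(-859229573/5829) = I*sqrt(5008449181017)/5829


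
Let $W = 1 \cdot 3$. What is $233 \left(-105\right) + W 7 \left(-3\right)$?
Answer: $-24528$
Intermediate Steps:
$W = 3$
$233 \left(-105\right) + W 7 \left(-3\right) = 233 \left(-105\right) + 3 \cdot 7 \left(-3\right) = -24465 + 21 \left(-3\right) = -24465 - 63 = -24528$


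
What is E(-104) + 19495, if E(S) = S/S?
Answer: 19496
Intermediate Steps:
E(S) = 1
E(-104) + 19495 = 1 + 19495 = 19496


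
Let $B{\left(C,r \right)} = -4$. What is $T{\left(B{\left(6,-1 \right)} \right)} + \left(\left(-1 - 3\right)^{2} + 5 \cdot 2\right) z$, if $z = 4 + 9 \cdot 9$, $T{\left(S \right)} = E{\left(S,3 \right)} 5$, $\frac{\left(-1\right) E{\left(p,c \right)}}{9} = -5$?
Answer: $2435$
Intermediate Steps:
$E{\left(p,c \right)} = 45$ ($E{\left(p,c \right)} = \left(-9\right) \left(-5\right) = 45$)
$T{\left(S \right)} = 225$ ($T{\left(S \right)} = 45 \cdot 5 = 225$)
$z = 85$ ($z = 4 + 81 = 85$)
$T{\left(B{\left(6,-1 \right)} \right)} + \left(\left(-1 - 3\right)^{2} + 5 \cdot 2\right) z = 225 + \left(\left(-1 - 3\right)^{2} + 5 \cdot 2\right) 85 = 225 + \left(\left(-4\right)^{2} + 10\right) 85 = 225 + \left(16 + 10\right) 85 = 225 + 26 \cdot 85 = 225 + 2210 = 2435$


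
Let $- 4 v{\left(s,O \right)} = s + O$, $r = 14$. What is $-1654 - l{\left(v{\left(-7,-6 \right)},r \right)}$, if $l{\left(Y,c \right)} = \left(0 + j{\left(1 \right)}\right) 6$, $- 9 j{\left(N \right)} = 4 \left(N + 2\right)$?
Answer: $-1646$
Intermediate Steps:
$v{\left(s,O \right)} = - \frac{O}{4} - \frac{s}{4}$ ($v{\left(s,O \right)} = - \frac{s + O}{4} = - \frac{O + s}{4} = - \frac{O}{4} - \frac{s}{4}$)
$j{\left(N \right)} = - \frac{8}{9} - \frac{4 N}{9}$ ($j{\left(N \right)} = - \frac{4 \left(N + 2\right)}{9} = - \frac{4 \left(2 + N\right)}{9} = - \frac{8 + 4 N}{9} = - \frac{8}{9} - \frac{4 N}{9}$)
$l{\left(Y,c \right)} = -8$ ($l{\left(Y,c \right)} = \left(0 - \frac{4}{3}\right) 6 = \left(- \frac{4}{3}\right) 6 = -8$)
$-1654 - l{\left(v{\left(-7,-6 \right)},r \right)} = -1654 - -8 = -1654 + 8 = -1646$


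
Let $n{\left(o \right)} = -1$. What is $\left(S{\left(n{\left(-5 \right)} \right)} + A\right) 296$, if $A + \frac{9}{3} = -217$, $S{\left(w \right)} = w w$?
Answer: $-64824$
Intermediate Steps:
$S{\left(w \right)} = w^{2}$
$A = -220$ ($A = -3 - 217 = -220$)
$\left(S{\left(n{\left(-5 \right)} \right)} + A\right) 296 = \left(\left(-1\right)^{2} - 220\right) 296 = \left(1 - 220\right) 296 = \left(-219\right) 296 = -64824$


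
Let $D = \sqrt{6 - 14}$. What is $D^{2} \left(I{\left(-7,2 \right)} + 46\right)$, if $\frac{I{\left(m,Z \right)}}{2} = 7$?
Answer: $-480$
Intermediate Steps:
$I{\left(m,Z \right)} = 14$ ($I{\left(m,Z \right)} = 2 \cdot 7 = 14$)
$D = 2 i \sqrt{2}$ ($D = \sqrt{-8} = 2 i \sqrt{2} \approx 2.8284 i$)
$D^{2} \left(I{\left(-7,2 \right)} + 46\right) = \left(2 i \sqrt{2}\right)^{2} \left(14 + 46\right) = \left(-8\right) 60 = -480$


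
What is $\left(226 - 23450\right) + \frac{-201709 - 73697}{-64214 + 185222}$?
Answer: $- \frac{468427533}{20168} \approx -23226.0$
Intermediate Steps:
$\left(226 - 23450\right) + \frac{-201709 - 73697}{-64214 + 185222} = \left(226 - 23450\right) - \frac{275406}{121008} = -23224 - \frac{45901}{20168} = - \frac{468427533}{20168}$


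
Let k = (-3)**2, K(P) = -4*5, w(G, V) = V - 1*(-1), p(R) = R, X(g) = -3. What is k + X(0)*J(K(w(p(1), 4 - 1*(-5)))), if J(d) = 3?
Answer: 0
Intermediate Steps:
w(G, V) = 1 + V (w(G, V) = V + 1 = 1 + V)
K(P) = -20
k = 9
k + X(0)*J(K(w(p(1), 4 - 1*(-5)))) = 9 - 3*3 = 9 - 9 = 0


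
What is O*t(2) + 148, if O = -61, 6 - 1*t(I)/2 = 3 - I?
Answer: -462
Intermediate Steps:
t(I) = 6 + 2*I (t(I) = 12 - 2*(3 - I) = 12 + (-6 + 2*I) = 6 + 2*I)
O*t(2) + 148 = -61*(6 + 2*2) + 148 = -61*(6 + 4) + 148 = -61*10 + 148 = -610 + 148 = -462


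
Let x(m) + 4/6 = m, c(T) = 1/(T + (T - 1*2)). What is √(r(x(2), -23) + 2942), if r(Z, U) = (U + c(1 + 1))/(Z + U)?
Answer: √1989494/26 ≈ 54.250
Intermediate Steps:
c(T) = 1/(-2 + 2*T) (c(T) = 1/(T + (T - 2)) = 1/(T + (-2 + T)) = 1/(-2 + 2*T))
x(m) = -⅔ + m
r(Z, U) = (½ + U)/(U + Z) (r(Z, U) = (U + 1/(2*(-1 + (1 + 1))))/(Z + U) = (U + 1/(2*(-1 + 2)))/(U + Z) = (U + (½)/1)/(U + Z) = (U + (½)*1)/(U + Z) = (U + ½)/(U + Z) = (½ + U)/(U + Z))
√(r(x(2), -23) + 2942) = √((½ - 23)/(-23 + (-⅔ + 2)) + 2942) = √(-45/2/(-23 + 4/3) + 2942) = √(-45/2/(-65/3) + 2942) = √(-3/65*(-45/2) + 2942) = √(27/26 + 2942) = √(76519/26) = √1989494/26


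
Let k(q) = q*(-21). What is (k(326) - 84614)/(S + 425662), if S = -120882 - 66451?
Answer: -91460/238329 ≈ -0.38376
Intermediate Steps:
k(q) = -21*q
S = -187333
(k(326) - 84614)/(S + 425662) = (-21*326 - 84614)/(-187333 + 425662) = (-6846 - 84614)/238329 = -91460*1/238329 = -91460/238329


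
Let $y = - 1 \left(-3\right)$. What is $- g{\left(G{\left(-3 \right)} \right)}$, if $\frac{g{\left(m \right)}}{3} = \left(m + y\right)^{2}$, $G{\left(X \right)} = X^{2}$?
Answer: $-432$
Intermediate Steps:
$y = 3$ ($y = \left(-1\right) \left(-3\right) = 3$)
$g{\left(m \right)} = 3 \left(3 + m\right)^{2}$ ($g{\left(m \right)} = 3 \left(m + 3\right)^{2} = 3 \left(3 + m\right)^{2}$)
$- g{\left(G{\left(-3 \right)} \right)} = - 3 \left(3 + \left(-3\right)^{2}\right)^{2} = - 3 \left(3 + 9\right)^{2} = - 3 \cdot 12^{2} = - 3 \cdot 144 = \left(-1\right) 432 = -432$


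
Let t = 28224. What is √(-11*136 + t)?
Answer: 2*√6682 ≈ 163.49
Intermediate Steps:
√(-11*136 + t) = √(-11*136 + 28224) = √(-1496 + 28224) = √26728 = 2*√6682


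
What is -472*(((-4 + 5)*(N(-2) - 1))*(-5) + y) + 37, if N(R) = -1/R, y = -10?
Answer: 3577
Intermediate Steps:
-472*(((-4 + 5)*(N(-2) - 1))*(-5) + y) + 37 = -472*(((-4 + 5)*(-1/(-2) - 1))*(-5) - 10) + 37 = -472*((1*(-1*(-½) - 1))*(-5) - 10) + 37 = -472*((1*(½ - 1))*(-5) - 10) + 37 = -472*((1*(-½))*(-5) - 10) + 37 = -472*(-½*(-5) - 10) + 37 = -472*(5/2 - 10) + 37 = -472*(-15/2) + 37 = 3540 + 37 = 3577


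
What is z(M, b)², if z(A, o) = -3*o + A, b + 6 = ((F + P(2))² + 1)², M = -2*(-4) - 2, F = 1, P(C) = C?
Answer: 76176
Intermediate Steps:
M = 6 (M = 8 - 2 = 6)
b = 94 (b = -6 + ((1 + 2)² + 1)² = -6 + (3² + 1)² = -6 + (9 + 1)² = -6 + 10² = -6 + 100 = 94)
z(A, o) = A - 3*o
z(M, b)² = (6 - 3*94)² = (6 - 282)² = (-276)² = 76176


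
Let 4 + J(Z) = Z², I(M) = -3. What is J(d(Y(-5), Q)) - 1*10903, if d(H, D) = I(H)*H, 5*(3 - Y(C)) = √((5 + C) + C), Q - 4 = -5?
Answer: -54139/5 - 54*I*√5/5 ≈ -10828.0 - 24.15*I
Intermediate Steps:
Q = -1 (Q = 4 - 5 = -1)
Y(C) = 3 - √(5 + 2*C)/5 (Y(C) = 3 - √((5 + C) + C)/5 = 3 - √(5 + 2*C)/5)
d(H, D) = -3*H
J(Z) = -4 + Z²
J(d(Y(-5), Q)) - 1*10903 = (-4 + (-3*(3 - √(5 + 2*(-5))/5))²) - 1*10903 = (-4 + (-3*(3 - √(5 - 10)/5))²) - 10903 = (-4 + (-3*(3 - I*√5/5))²) - 10903 = (-4 + (-9 + 3*I*√5/5)²) - 10903 = -10907 + (-9 + 3*I*√5/5)²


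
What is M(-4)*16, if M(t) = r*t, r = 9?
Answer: -576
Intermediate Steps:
M(t) = 9*t
M(-4)*16 = (9*(-4))*16 = -36*16 = -576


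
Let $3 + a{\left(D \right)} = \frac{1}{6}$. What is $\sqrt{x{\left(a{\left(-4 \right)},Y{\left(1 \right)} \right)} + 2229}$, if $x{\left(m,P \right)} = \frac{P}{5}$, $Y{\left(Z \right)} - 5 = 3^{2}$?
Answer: $\frac{\sqrt{55795}}{5} \approx 47.242$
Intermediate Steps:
$Y{\left(Z \right)} = 14$ ($Y{\left(Z \right)} = 5 + 3^{2} = 5 + 9 = 14$)
$a{\left(D \right)} = - \frac{17}{6}$ ($a{\left(D \right)} = -3 + \frac{1}{6} = - \frac{17}{6}$)
$x{\left(m,P \right)} = \frac{P}{5}$ ($x{\left(m,P \right)} = P \frac{1}{5} = \frac{P}{5}$)
$\sqrt{x{\left(a{\left(-4 \right)},Y{\left(1 \right)} \right)} + 2229} = \sqrt{\frac{1}{5} \cdot 14 + 2229} = \sqrt{\frac{14}{5} + 2229} = \sqrt{\frac{11159}{5}} = \frac{\sqrt{55795}}{5}$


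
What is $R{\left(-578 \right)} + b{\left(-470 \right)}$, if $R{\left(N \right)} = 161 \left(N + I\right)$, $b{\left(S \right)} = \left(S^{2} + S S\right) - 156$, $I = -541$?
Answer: $261485$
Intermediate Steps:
$b{\left(S \right)} = -156 + 2 S^{2}$ ($b{\left(S \right)} = \left(S^{2} + S^{2}\right) - 156 = 2 S^{2} - 156 = -156 + 2 S^{2}$)
$R{\left(N \right)} = -87101 + 161 N$ ($R{\left(N \right)} = 161 \left(N - 541\right) = 161 \left(-541 + N\right) = -87101 + 161 N$)
$R{\left(-578 \right)} + b{\left(-470 \right)} = \left(-87101 + 161 \left(-578\right)\right) - \left(156 - 2 \left(-470\right)^{2}\right) = \left(-87101 - 93058\right) + \left(-156 + 2 \cdot 220900\right) = -180159 + \left(-156 + 441800\right) = -180159 + 441644 = 261485$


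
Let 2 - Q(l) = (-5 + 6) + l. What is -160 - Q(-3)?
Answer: -164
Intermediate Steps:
Q(l) = 1 - l (Q(l) = 2 - ((-5 + 6) + l) = 2 - (1 + l) = 2 + (-1 - l) = 1 - l)
-160 - Q(-3) = -160 - (1 - 1*(-3)) = -160 - (1 + 3) = -160 - 1*4 = -160 - 4 = -164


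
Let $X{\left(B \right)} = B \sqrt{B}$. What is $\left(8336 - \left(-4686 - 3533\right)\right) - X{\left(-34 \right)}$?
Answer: $16555 + 34 i \sqrt{34} \approx 16555.0 + 198.25 i$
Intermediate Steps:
$X{\left(B \right)} = B^{\frac{3}{2}}$
$\left(8336 - \left(-4686 - 3533\right)\right) - X{\left(-34 \right)} = \left(8336 - \left(-4686 - 3533\right)\right) - \left(-34\right)^{\frac{3}{2}} = \left(8336 - -8219\right) - - 34 i \sqrt{34} = \left(8336 + 8219\right) + 34 i \sqrt{34} = 16555 + 34 i \sqrt{34}$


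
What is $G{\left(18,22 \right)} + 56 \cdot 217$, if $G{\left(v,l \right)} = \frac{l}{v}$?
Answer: $\frac{109379}{9} \approx 12153.0$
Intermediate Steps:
$G{\left(18,22 \right)} + 56 \cdot 217 = \frac{22}{18} + 56 \cdot 217 = 22 \cdot \frac{1}{18} + 12152 = \frac{11}{9} + 12152 = \frac{109379}{9}$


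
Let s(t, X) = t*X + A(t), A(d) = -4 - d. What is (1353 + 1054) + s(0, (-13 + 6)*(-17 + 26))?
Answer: 2403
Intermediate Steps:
s(t, X) = -4 - t + X*t (s(t, X) = t*X + (-4 - t) = X*t + (-4 - t) = -4 - t + X*t)
(1353 + 1054) + s(0, (-13 + 6)*(-17 + 26)) = (1353 + 1054) + (-4 - 1*0 + ((-13 + 6)*(-17 + 26))*0) = 2407 + (-4 + 0 - 7*9*0) = 2407 + (-4 + 0 - 63*0) = 2407 + (-4 + 0 + 0) = 2407 - 4 = 2403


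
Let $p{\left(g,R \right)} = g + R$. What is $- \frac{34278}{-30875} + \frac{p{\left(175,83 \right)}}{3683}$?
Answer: $\frac{134211624}{113712625} \approx 1.1803$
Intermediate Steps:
$p{\left(g,R \right)} = R + g$
$- \frac{34278}{-30875} + \frac{p{\left(175,83 \right)}}{3683} = - \frac{34278}{-30875} + \frac{83 + 175}{3683} = \left(-34278\right) \left(- \frac{1}{30875}\right) + 258 \cdot \frac{1}{3683} = \frac{34278}{30875} + \frac{258}{3683} = \frac{134211624}{113712625}$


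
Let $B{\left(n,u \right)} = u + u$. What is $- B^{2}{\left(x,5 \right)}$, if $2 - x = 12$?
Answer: $-100$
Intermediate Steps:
$x = -10$ ($x = 2 - 12 = -10$)
$B{\left(n,u \right)} = 2 u$
$- B^{2}{\left(x,5 \right)} = - \left(2 \cdot 5\right)^{2} = - 10^{2} = \left(-1\right) 100 = -100$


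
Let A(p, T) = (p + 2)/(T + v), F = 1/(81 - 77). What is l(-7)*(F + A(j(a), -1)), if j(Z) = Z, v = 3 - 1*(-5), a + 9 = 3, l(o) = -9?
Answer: 81/28 ≈ 2.8929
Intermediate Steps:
a = -6 (a = -9 + 3 = -6)
F = ¼ (F = 1/4 = ¼ ≈ 0.25000)
v = 8 (v = 3 + 5 = 8)
A(p, T) = (2 + p)/(8 + T) (A(p, T) = (p + 2)/(T + 8) = (2 + p)/(8 + T))
l(-7)*(F + A(j(a), -1)) = -9*(¼ + (2 - 6)/(8 - 1)) = -9*(¼ - 4/7) = -9*(-9/28) = 81/28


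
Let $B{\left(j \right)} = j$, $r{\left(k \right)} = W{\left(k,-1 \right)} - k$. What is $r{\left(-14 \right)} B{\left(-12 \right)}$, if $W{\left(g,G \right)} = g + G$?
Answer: $12$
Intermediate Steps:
$W{\left(g,G \right)} = G + g$
$r{\left(k \right)} = -1$ ($r{\left(k \right)} = \left(-1 + k\right) - k = -1$)
$r{\left(-14 \right)} B{\left(-12 \right)} = \left(-1\right) \left(-12\right) = 12$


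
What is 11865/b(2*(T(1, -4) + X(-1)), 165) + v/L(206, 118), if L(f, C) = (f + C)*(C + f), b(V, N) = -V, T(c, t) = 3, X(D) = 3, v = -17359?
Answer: -103812379/104976 ≈ -988.92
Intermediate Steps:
L(f, C) = (C + f)² (L(f, C) = (C + f)*(C + f) = (C + f)²)
11865/b(2*(T(1, -4) + X(-1)), 165) + v/L(206, 118) = 11865/((-2*(3 + 3))) - 17359/(118 + 206)² = 11865/((-2*6)) - 17359/(324²) = 11865/((-1*12)) - 17359/104976 = 11865/(-12) - 17359*1/104976 = 11865*(-1/12) - 17359/104976 = -3955/4 - 17359/104976 = -103812379/104976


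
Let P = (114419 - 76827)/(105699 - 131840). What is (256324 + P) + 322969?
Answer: 15143260721/26141 ≈ 5.7929e+5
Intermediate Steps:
P = -37592/26141 (P = 37592/(-26141) = 37592*(-1/26141) = -37592/26141 ≈ -1.4380)
(256324 + P) + 322969 = (256324 - 37592/26141) + 322969 = 6700528092/26141 + 322969 = 15143260721/26141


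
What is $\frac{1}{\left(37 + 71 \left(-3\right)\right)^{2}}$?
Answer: $\frac{1}{30976} \approx 3.2283 \cdot 10^{-5}$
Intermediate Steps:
$\frac{1}{\left(37 + 71 \left(-3\right)\right)^{2}} = \frac{1}{\left(37 - 213\right)^{2}} = \frac{1}{\left(-176\right)^{2}} = \frac{1}{30976}$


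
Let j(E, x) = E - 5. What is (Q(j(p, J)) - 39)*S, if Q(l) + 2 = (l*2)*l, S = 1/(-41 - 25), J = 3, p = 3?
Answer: 1/2 ≈ 0.50000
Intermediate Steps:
j(E, x) = -5 + E
S = -1/66 (S = 1/(-66) = -1/66 ≈ -0.015152)
Q(l) = -2 + 2*l**2 (Q(l) = -2 + (l*2)*l = -2 + (2*l)*l = -2 + 2*l**2)
(Q(j(p, J)) - 39)*S = ((-2 + 2*(-5 + 3)**2) - 39)*(-1/66) = ((-2 + 2*(-2)**2) - 39)*(-1/66) = ((-2 + 2*4) - 39)*(-1/66) = ((-2 + 8) - 39)*(-1/66) = (6 - 39)*(-1/66) = -33*(-1/66) = 1/2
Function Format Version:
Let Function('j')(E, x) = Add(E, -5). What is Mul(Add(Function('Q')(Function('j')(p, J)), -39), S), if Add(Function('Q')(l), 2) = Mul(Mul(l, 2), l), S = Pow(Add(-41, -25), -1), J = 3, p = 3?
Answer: Rational(1, 2) ≈ 0.50000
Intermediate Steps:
Function('j')(E, x) = Add(-5, E)
S = Rational(-1, 66) (S = Pow(-66, -1) = Rational(-1, 66) ≈ -0.015152)
Function('Q')(l) = Add(-2, Mul(2, Pow(l, 2))) (Function('Q')(l) = Add(-2, Mul(Mul(l, 2), l)) = Add(-2, Mul(Mul(2, l), l)) = Add(-2, Mul(2, Pow(l, 2))))
Mul(Add(Function('Q')(Function('j')(p, J)), -39), S) = Mul(Add(Add(-2, Mul(2, Pow(Add(-5, 3), 2))), -39), Rational(-1, 66)) = Mul(Add(Add(-2, Mul(2, Pow(-2, 2))), -39), Rational(-1, 66)) = Mul(Add(Add(-2, Mul(2, 4)), -39), Rational(-1, 66)) = Mul(Add(Add(-2, 8), -39), Rational(-1, 66)) = Mul(Add(6, -39), Rational(-1, 66)) = Mul(-33, Rational(-1, 66)) = Rational(1, 2)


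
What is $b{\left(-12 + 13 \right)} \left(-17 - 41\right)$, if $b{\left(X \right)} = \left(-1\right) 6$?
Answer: $348$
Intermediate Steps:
$b{\left(X \right)} = -6$
$b{\left(-12 + 13 \right)} \left(-17 - 41\right) = - 6 \left(-17 - 41\right) = \left(-6\right) \left(-58\right) = 348$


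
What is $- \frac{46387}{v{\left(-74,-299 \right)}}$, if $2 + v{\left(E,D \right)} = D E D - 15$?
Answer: $\frac{46387}{6615691} \approx 0.0070117$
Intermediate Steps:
$v{\left(E,D \right)} = -17 + E D^{2}$ ($v{\left(E,D \right)} = -2 + \left(D E D - 15\right) = -2 + \left(E D^{2} - 15\right) = -2 + \left(-15 + E D^{2}\right) = -17 + E D^{2}$)
$- \frac{46387}{v{\left(-74,-299 \right)}} = - \frac{46387}{-17 - 74 \left(-299\right)^{2}} = - \frac{46387}{-17 - 6615674} = - \frac{46387}{-6615691} = \left(-46387\right) \left(- \frac{1}{6615691}\right) = \frac{46387}{6615691}$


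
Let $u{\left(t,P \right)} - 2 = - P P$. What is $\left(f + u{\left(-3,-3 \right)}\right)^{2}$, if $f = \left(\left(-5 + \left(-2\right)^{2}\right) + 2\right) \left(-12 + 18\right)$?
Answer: $1$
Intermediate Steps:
$u{\left(t,P \right)} = 2 - P^{2}$ ($u{\left(t,P \right)} = 2 - P P = 2 - P^{2}$)
$f = 6$ ($f = \left(\left(-5 + 4\right) + 2\right) 6 = \left(-1 + 2\right) 6 = 1 \cdot 6 = 6$)
$\left(f + u{\left(-3,-3 \right)}\right)^{2} = \left(6 + \left(2 - \left(-3\right)^{2}\right)\right)^{2} = \left(6 + \left(2 - 9\right)\right)^{2} = \left(6 - 7\right)^{2} = \left(-1\right)^{2} = 1$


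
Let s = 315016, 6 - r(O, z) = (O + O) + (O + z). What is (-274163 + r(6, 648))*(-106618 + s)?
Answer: -57272563554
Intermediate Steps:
r(O, z) = 6 - z - 3*O (r(O, z) = 6 - ((O + O) + (O + z)) = 6 - (2*O + (O + z)) = 6 - (z + 3*O) = 6 + (-z - 3*O) = 6 - z - 3*O)
(-274163 + r(6, 648))*(-106618 + s) = (-274163 + (6 - 1*648 - 3*6))*(-106618 + 315016) = (-274163 + (6 - 648 - 18))*208398 = (-274163 - 660)*208398 = -274823*208398 = -57272563554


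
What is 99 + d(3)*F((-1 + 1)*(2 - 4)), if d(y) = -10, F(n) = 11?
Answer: -11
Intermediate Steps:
99 + d(3)*F((-1 + 1)*(2 - 4)) = 99 - 10*11 = 99 - 110 = -11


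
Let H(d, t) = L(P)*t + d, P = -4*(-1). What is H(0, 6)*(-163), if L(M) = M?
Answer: -3912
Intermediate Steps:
P = 4
H(d, t) = d + 4*t (H(d, t) = 4*t + d = d + 4*t)
H(0, 6)*(-163) = (0 + 4*6)*(-163) = (0 + 24)*(-163) = 24*(-163) = -3912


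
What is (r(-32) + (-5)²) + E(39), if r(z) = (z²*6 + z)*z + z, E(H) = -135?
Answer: -195726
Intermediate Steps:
r(z) = z + z*(z + 6*z²) (r(z) = (6*z² + z)*z + z = (z + 6*z²)*z + z = z*(z + 6*z²) + z = z + z*(z + 6*z²))
(r(-32) + (-5)²) + E(39) = (-32*(1 - 32 + 6*(-32)²) + (-5)²) - 135 = (-32*(1 - 32 + 6*1024) + 25) - 135 = (-32*(1 - 32 + 6144) + 25) - 135 = (-32*6113 + 25) - 135 = (-195616 + 25) - 135 = -195591 - 135 = -195726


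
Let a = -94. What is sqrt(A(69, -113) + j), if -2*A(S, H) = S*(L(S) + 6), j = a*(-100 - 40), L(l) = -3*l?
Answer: sqrt(80378)/2 ≈ 141.76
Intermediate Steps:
j = 13160 (j = -94*(-100 - 40) = -94*(-140) = 13160)
A(S, H) = -S*(6 - 3*S)/2 (A(S, H) = -S*(-3*S + 6)/2 = -S*(6 - 3*S)/2)
sqrt(A(69, -113) + j) = sqrt((3/2)*69*(-2 + 69) + 13160) = sqrt((3/2)*69*67 + 13160) = sqrt(13869/2 + 13160) = sqrt(40189/2) = sqrt(80378)/2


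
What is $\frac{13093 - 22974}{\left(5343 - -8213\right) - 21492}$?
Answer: $\frac{9881}{7936} \approx 1.2451$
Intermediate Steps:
$\frac{13093 - 22974}{\left(5343 - -8213\right) - 21492} = - \frac{9881}{\left(5343 + 8213\right) - 21492} = - \frac{9881}{13556 - 21492} = - \frac{9881}{-7936} = \left(-9881\right) \left(- \frac{1}{7936}\right) = \frac{9881}{7936}$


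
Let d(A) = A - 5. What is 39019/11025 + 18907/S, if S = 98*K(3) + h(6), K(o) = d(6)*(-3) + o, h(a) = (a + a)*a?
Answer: 7824409/29400 ≈ 266.14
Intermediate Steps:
h(a) = 2*a**2 (h(a) = (2*a)*a = 2*a**2)
d(A) = -5 + A
K(o) = -3 + o (K(o) = (-5 + 6)*(-3) + o = 1*(-3) + o = -3 + o)
S = 72 (S = 98*(-3 + 3) + 2*6**2 = 98*0 + 2*36 = 0 + 72 = 72)
39019/11025 + 18907/S = 39019/11025 + 18907/72 = 7824409/29400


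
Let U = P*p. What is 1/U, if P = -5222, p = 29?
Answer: -1/151438 ≈ -6.6034e-6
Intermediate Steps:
U = -151438 (U = -5222*29 = -151438)
1/U = 1/(-151438) = -1/151438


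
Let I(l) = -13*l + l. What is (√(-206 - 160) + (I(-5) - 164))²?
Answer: (104 - I*√366)² ≈ 10450.0 - 3979.3*I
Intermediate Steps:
I(l) = -12*l
(√(-206 - 160) + (I(-5) - 164))² = (√(-206 - 160) + (-12*(-5) - 164))² = (√(-366) + (60 - 164))² = (I*√366 - 104)² = (-104 + I*√366)²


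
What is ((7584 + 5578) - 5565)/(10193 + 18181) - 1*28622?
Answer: -812113031/28374 ≈ -28622.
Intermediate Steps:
((7584 + 5578) - 5565)/(10193 + 18181) - 1*28622 = (13162 - 5565)/28374 - 28622 = 7597*(1/28374) - 28622 = 7597/28374 - 28622 = -812113031/28374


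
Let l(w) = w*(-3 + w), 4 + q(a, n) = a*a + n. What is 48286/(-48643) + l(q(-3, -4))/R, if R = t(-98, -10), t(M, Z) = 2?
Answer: -13847/6949 ≈ -1.9927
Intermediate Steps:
R = 2
q(a, n) = -4 + n + a**2 (q(a, n) = -4 + (a*a + n) = -4 + (a**2 + n) = -4 + (n + a**2) = -4 + n + a**2)
48286/(-48643) + l(q(-3, -4))/R = 48286/(-48643) + ((-4 - 4 + (-3)**2)*(-3 + (-4 - 4 + (-3)**2)))/2 = 48286*(-1/48643) + ((-4 - 4 + 9)*(-3 + (-4 - 4 + 9)))*(1/2) = -6898/6949 + (1*(-3 + 1))*(1/2) = -6898/6949 + (1*(-2))*(1/2) = -6898/6949 - 2*1/2 = -6898/6949 - 1 = -13847/6949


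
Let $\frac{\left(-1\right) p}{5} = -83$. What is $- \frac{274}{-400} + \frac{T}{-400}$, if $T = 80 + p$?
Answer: $- \frac{221}{400} \approx -0.5525$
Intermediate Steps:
$p = 415$ ($p = \left(-5\right) \left(-83\right) = 415$)
$T = 495$ ($T = 80 + 415 = 495$)
$- \frac{274}{-400} + \frac{T}{-400} = - \frac{274}{-400} + \frac{495}{-400} = \left(-274\right) \left(- \frac{1}{400}\right) + 495 \left(- \frac{1}{400}\right) = \frac{137}{200} - \frac{99}{80} = - \frac{221}{400}$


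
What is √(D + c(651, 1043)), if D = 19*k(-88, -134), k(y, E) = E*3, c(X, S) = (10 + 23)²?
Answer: I*√6549 ≈ 80.926*I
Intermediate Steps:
c(X, S) = 1089 (c(X, S) = 33² = 1089)
k(y, E) = 3*E
D = -7638 (D = 19*(3*(-134)) = 19*(-402) = -7638)
√(D + c(651, 1043)) = √(-7638 + 1089) = √(-6549) = I*√6549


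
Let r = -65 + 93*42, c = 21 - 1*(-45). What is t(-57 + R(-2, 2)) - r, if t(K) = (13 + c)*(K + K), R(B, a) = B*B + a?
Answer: -11899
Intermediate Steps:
R(B, a) = a + B² (R(B, a) = B² + a = a + B²)
c = 66 (c = 21 + 45 = 66)
t(K) = 158*K (t(K) = (13 + 66)*(K + K) = 79*(2*K) = 158*K)
r = 3841 (r = -65 + 3906 = 3841)
t(-57 + R(-2, 2)) - r = 158*(-57 + (2 + (-2)²)) - 1*3841 = 158*(-57 + (2 + 4)) - 3841 = 158*(-57 + 6) - 3841 = 158*(-51) - 3841 = -8058 - 3841 = -11899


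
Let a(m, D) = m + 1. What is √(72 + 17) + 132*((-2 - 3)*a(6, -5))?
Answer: -4620 + √89 ≈ -4610.6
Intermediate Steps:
a(m, D) = 1 + m
√(72 + 17) + 132*((-2 - 3)*a(6, -5)) = √(72 + 17) + 132*((-2 - 3)*(1 + 6)) = √89 + 132*(-5*7) = √89 + 132*(-35) = √89 - 4620 = -4620 + √89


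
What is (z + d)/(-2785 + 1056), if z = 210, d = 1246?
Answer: -16/19 ≈ -0.84210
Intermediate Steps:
(z + d)/(-2785 + 1056) = (210 + 1246)/(-2785 + 1056) = 1456/(-1729) = 1456*(-1/1729) = -16/19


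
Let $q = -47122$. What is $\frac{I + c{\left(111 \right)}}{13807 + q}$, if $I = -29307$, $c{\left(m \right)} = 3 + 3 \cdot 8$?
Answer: $\frac{1952}{2221} \approx 0.87888$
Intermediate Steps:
$c{\left(m \right)} = 27$ ($c{\left(m \right)} = 3 + 24 = 27$)
$\frac{I + c{\left(111 \right)}}{13807 + q} = \frac{-29307 + 27}{13807 - 47122} = - \frac{29280}{-33315} = \left(-29280\right) \left(- \frac{1}{33315}\right) = \frac{1952}{2221}$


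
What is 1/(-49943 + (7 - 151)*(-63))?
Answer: -1/40871 ≈ -2.4467e-5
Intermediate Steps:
1/(-49943 + (7 - 151)*(-63)) = 1/(-49943 - 144*(-63)) = 1/(-49943 + 9072) = 1/(-40871) = -1/40871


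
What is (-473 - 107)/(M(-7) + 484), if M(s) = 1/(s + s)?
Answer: -1624/1355 ≈ -1.1985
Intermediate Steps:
M(s) = 1/(2*s)
(-473 - 107)/(M(-7) + 484) = (-473 - 107)/((½)/(-7) + 484) = -580/((½)*(-⅐) + 484) = -580/(-1/14 + 484) = -580/6775/14 = -580*14/6775 = -1624/1355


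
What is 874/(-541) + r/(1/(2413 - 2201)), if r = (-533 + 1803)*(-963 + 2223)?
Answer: 183530137526/541 ≈ 3.3924e+8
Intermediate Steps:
r = 1600200 (r = 1270*1260 = 1600200)
874/(-541) + r/(1/(2413 - 2201)) = 874/(-541) + 1600200/(1/(2413 - 2201)) = 874*(-1/541) + 1600200/(1/212) = -874/541 + 1600200/(1/212) = -874/541 + 1600200*212 = -874/541 + 339242400 = 183530137526/541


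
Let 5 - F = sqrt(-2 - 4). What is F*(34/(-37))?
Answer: -170/37 + 34*I*sqrt(6)/37 ≈ -4.5946 + 2.2509*I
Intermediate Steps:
F = 5 - I*sqrt(6) (F = 5 - sqrt(-2 - 4) = 5 - sqrt(-6) = 5 - I*sqrt(6) ≈ 5.0 - 2.4495*I)
F*(34/(-37)) = (5 - I*sqrt(6))*(34/(-37)) = (5 - I*sqrt(6))*(34*(-1/37)) = (5 - I*sqrt(6))*(-34/37) = -170/37 + 34*I*sqrt(6)/37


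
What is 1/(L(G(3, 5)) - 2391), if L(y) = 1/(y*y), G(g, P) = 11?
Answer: -121/289310 ≈ -0.00041824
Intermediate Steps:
L(y) = y**(-2) (L(y) = 1/(y**2) = y**(-2))
1/(L(G(3, 5)) - 2391) = 1/(11**(-2) - 2391) = 1/(1/121 - 2391) = 1/(-289310/121) = -121/289310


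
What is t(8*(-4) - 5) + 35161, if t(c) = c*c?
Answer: 36530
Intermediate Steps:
t(c) = c²
t(8*(-4) - 5) + 35161 = (8*(-4) - 5)² + 35161 = (-32 - 5)² + 35161 = (-37)² + 35161 = 1369 + 35161 = 36530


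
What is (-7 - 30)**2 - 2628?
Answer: -1259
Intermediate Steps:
(-7 - 30)**2 - 2628 = (-37)**2 - 2628 = 1369 - 2628 = -1259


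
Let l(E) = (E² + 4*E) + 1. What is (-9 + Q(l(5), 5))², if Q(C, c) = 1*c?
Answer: 16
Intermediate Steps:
l(E) = 1 + E² + 4*E
Q(C, c) = c
(-9 + Q(l(5), 5))² = (-9 + 5)² = (-4)² = 16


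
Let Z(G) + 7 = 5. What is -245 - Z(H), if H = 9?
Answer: -243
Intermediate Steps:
Z(G) = -2 (Z(G) = -7 + 5 = -2)
-245 - Z(H) = -245 - 1*(-2) = -245 + 2 = -243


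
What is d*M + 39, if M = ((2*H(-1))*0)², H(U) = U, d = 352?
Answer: 39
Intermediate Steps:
M = 0 (M = ((2*(-1))*0)² = (-2*0)² = 0² = 0)
d*M + 39 = 352*0 + 39 = 0 + 39 = 39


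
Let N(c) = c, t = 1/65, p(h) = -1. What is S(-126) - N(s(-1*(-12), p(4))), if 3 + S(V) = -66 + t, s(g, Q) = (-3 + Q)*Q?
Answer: -4744/65 ≈ -72.985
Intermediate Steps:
t = 1/65 ≈ 0.015385
s(g, Q) = Q*(-3 + Q)
S(V) = -4484/65 (S(V) = -3 + (-66 + 1/65) = -3 - 4289/65 = -4484/65)
S(-126) - N(s(-1*(-12), p(4))) = -4484/65 - (-1)*(-3 - 1) = -4484/65 - (-1)*(-4) = -4484/65 - 1*4 = -4484/65 - 4 = -4744/65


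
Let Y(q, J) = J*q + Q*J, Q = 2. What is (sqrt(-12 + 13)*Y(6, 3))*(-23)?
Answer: -552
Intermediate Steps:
Y(q, J) = 2*J + J*q (Y(q, J) = J*q + 2*J = 2*J + J*q)
(sqrt(-12 + 13)*Y(6, 3))*(-23) = (sqrt(-12 + 13)*(3*(2 + 6)))*(-23) = (sqrt(1)*(3*8))*(-23) = (1*24)*(-23) = 24*(-23) = -552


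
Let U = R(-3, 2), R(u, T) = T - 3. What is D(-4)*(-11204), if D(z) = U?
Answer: 11204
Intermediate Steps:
R(u, T) = -3 + T
U = -1 (U = -3 + 2 = -1)
D(z) = -1
D(-4)*(-11204) = -1*(-11204) = 11204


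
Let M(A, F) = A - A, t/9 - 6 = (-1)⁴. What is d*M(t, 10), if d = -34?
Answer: 0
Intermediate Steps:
t = 63 (t = 54 + 9*(-1)⁴ = 54 + 9*1 = 54 + 9 = 63)
M(A, F) = 0
d*M(t, 10) = -34*0 = 0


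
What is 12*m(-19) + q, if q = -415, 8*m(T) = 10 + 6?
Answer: -391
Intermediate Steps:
m(T) = 2 (m(T) = (10 + 6)/8 = (1/8)*16 = 2)
12*m(-19) + q = 12*2 - 415 = 24 - 415 = -391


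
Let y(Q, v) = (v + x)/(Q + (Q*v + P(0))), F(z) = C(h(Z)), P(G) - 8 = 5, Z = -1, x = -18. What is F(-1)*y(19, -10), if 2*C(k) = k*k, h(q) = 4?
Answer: 112/79 ≈ 1.4177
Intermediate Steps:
P(G) = 13 (P(G) = 8 + 5 = 13)
C(k) = k**2/2 (C(k) = (k*k)/2 = k**2/2)
F(z) = 8 (F(z) = (1/2)*4**2 = (1/2)*16 = 8)
y(Q, v) = (-18 + v)/(13 + Q + Q*v) (y(Q, v) = (v - 18)/(Q + (Q*v + 13)) = (-18 + v)/(Q + (13 + Q*v)) = (-18 + v)/(13 + Q + Q*v))
F(-1)*y(19, -10) = 8*((-18 - 10)/(13 + 19 + 19*(-10))) = 8*(-28/(13 + 19 - 190)) = 8*(-28/(-158)) = 8*(-1/158*(-28)) = 8*(14/79) = 112/79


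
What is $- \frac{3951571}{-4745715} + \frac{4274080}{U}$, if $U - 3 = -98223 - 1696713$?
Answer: $- \frac{338224625063}{218416422105} \approx -1.5485$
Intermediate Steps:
$U = -1794933$ ($U = 3 - 1794936 = -1794933$)
$- \frac{3951571}{-4745715} + \frac{4274080}{U} = - \frac{3951571}{-4745715} + \frac{4274080}{-1794933} = \left(-3951571\right) \left(- \frac{1}{4745715}\right) + 4274080 \left(- \frac{1}{1794933}\right) = \frac{303967}{365055} - \frac{4274080}{1794933} = - \frac{338224625063}{218416422105}$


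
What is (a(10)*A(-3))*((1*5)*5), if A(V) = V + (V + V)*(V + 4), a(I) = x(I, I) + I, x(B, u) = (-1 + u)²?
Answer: -20475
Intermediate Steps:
a(I) = I + (-1 + I)² (a(I) = (-1 + I)² + I = I + (-1 + I)²)
A(V) = V + 2*V*(4 + V) (A(V) = V + (2*V)*(4 + V) = V + 2*V*(4 + V))
(a(10)*A(-3))*((1*5)*5) = ((10 + (-1 + 10)²)*(-3*(9 + 2*(-3))))*((1*5)*5) = ((10 + 9²)*(-3*(9 - 6)))*(5*5) = ((10 + 81)*(-3*3))*25 = (91*(-9))*25 = -819*25 = -20475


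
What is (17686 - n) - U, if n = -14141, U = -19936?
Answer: 51763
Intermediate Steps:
(17686 - n) - U = (17686 - 1*(-14141)) - 1*(-19936) = (17686 + 14141) + 19936 = 31827 + 19936 = 51763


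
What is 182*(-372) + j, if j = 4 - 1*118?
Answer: -67818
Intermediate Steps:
j = -114 (j = 4 - 118 = -114)
182*(-372) + j = 182*(-372) - 114 = -67704 - 114 = -67818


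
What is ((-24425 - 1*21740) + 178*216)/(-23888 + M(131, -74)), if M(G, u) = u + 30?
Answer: 7717/23932 ≈ 0.32246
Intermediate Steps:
M(G, u) = 30 + u
((-24425 - 1*21740) + 178*216)/(-23888 + M(131, -74)) = ((-24425 - 1*21740) + 178*216)/(-23888 + (30 - 74)) = ((-24425 - 21740) + 38448)/(-23888 - 44) = (-46165 + 38448)/(-23932) = -7717*(-1/23932) = 7717/23932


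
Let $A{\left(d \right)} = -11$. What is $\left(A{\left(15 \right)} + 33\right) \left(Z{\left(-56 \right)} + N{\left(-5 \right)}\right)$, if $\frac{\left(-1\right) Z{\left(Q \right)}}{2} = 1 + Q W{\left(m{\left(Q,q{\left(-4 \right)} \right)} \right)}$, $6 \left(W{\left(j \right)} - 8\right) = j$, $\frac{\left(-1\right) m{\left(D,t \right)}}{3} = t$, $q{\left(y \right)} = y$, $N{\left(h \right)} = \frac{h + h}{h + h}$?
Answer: $24618$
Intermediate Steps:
$N{\left(h \right)} = 1$ ($N{\left(h \right)} = \frac{2 h}{2 h} = 2 h \frac{1}{2 h} = 1$)
$m{\left(D,t \right)} = - 3 t$
$W{\left(j \right)} = 8 + \frac{j}{6}$
$Z{\left(Q \right)} = -2 - 20 Q$ ($Z{\left(Q \right)} = - 2 \left(1 + Q \left(8 + \frac{\left(-3\right) \left(-4\right)}{6}\right)\right) = - 2 \left(1 + Q \left(8 + \frac{1}{6} \cdot 12\right)\right) = - 2 \left(1 + Q \left(8 + 2\right)\right) = - 2 \left(1 + Q 10\right) = - 2 \left(1 + 10 Q\right) = -2 - 20 Q$)
$\left(A{\left(15 \right)} + 33\right) \left(Z{\left(-56 \right)} + N{\left(-5 \right)}\right) = \left(-11 + 33\right) \left(\left(-2 - -1120\right) + 1\right) = 22 \left(\left(-2 + 1120\right) + 1\right) = 22 \left(1118 + 1\right) = 22 \cdot 1119 = 24618$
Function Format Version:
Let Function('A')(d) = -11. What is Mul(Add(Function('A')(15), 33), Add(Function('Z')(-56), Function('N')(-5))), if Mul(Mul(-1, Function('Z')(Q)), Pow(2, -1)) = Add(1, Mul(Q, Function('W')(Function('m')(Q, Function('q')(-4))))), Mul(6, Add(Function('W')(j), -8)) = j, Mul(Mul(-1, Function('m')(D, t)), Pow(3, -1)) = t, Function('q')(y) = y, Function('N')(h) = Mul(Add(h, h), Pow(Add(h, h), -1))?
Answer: 24618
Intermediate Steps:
Function('N')(h) = 1 (Function('N')(h) = Mul(Mul(2, h), Pow(Mul(2, h), -1)) = Mul(Mul(2, h), Mul(Rational(1, 2), Pow(h, -1))) = 1)
Function('m')(D, t) = Mul(-3, t)
Function('W')(j) = Add(8, Mul(Rational(1, 6), j))
Function('Z')(Q) = Add(-2, Mul(-20, Q)) (Function('Z')(Q) = Mul(-2, Add(1, Mul(Q, Add(8, Mul(Rational(1, 6), Mul(-3, -4)))))) = Mul(-2, Add(1, Mul(Q, Add(8, Mul(Rational(1, 6), 12))))) = Mul(-2, Add(1, Mul(Q, Add(8, 2)))) = Mul(-2, Add(1, Mul(Q, 10))) = Mul(-2, Add(1, Mul(10, Q))) = Add(-2, Mul(-20, Q)))
Mul(Add(Function('A')(15), 33), Add(Function('Z')(-56), Function('N')(-5))) = Mul(Add(-11, 33), Add(Add(-2, Mul(-20, -56)), 1)) = Mul(22, Add(Add(-2, 1120), 1)) = Mul(22, Add(1118, 1)) = Mul(22, 1119) = 24618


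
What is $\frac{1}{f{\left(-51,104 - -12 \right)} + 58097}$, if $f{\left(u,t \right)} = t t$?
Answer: $\frac{1}{71553} \approx 1.3976 \cdot 10^{-5}$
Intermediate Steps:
$f{\left(u,t \right)} = t^{2}$
$\frac{1}{f{\left(-51,104 - -12 \right)} + 58097} = \frac{1}{\left(104 - -12\right)^{2} + 58097} = \frac{1}{\left(104 + 12\right)^{2} + 58097} = \frac{1}{116^{2} + 58097} = \frac{1}{13456 + 58097} = \frac{1}{71553}$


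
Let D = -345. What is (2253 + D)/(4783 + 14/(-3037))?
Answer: 5794596/14525957 ≈ 0.39891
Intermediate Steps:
(2253 + D)/(4783 + 14/(-3037)) = (2253 - 345)/(4783 + 14/(-3037)) = 1908/(4783 + 14*(-1/3037)) = 1908/(4783 - 14/3037) = 1908/(14525957/3037) = 1908*(3037/14525957) = 5794596/14525957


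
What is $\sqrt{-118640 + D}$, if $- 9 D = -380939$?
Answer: $\frac{i \sqrt{686821}}{3} \approx 276.25 i$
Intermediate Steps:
$D = \frac{380939}{9}$ ($D = \left(- \frac{1}{9}\right) \left(-380939\right) = \frac{380939}{9} \approx 42327.0$)
$\sqrt{-118640 + D} = \sqrt{-118640 + \frac{380939}{9}} = \sqrt{- \frac{686821}{9}} = \frac{i \sqrt{686821}}{3}$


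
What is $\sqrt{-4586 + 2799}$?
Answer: $i \sqrt{1787} \approx 42.273 i$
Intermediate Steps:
$\sqrt{-4586 + 2799} = \sqrt{-1787} = i \sqrt{1787}$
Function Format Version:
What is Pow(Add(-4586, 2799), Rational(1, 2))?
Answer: Mul(I, Pow(1787, Rational(1, 2))) ≈ Mul(42.273, I)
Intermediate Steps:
Pow(Add(-4586, 2799), Rational(1, 2)) = Pow(-1787, Rational(1, 2)) = Mul(I, Pow(1787, Rational(1, 2)))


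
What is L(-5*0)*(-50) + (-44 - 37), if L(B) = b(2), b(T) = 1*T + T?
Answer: -281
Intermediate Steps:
b(T) = 2*T (b(T) = T + T = 2*T)
L(B) = 4 (L(B) = 2*2 = 4)
L(-5*0)*(-50) + (-44 - 37) = 4*(-50) + (-44 - 37) = -200 - 81 = -281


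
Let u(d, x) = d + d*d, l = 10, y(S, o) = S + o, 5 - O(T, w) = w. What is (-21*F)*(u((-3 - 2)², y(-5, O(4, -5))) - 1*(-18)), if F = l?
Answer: -140280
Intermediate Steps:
O(T, w) = 5 - w
u(d, x) = d + d²
F = 10
(-21*F)*(u((-3 - 2)², y(-5, O(4, -5))) - 1*(-18)) = (-21*10)*((-3 - 2)²*(1 + (-3 - 2)²) - 1*(-18)) = -210*((-5)²*(1 + (-5)²) + 18) = -210*(25*(1 + 25) + 18) = -210*(25*26 + 18) = -210*(650 + 18) = -210*668 = -140280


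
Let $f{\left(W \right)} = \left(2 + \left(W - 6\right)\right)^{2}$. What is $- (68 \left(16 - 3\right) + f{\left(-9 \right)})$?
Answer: $-1053$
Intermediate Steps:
$f{\left(W \right)} = \left(-4 + W\right)^{2}$ ($f{\left(W \right)} = \left(2 + \left(W - 6\right)\right)^{2} = \left(2 + \left(-6 + W\right)\right)^{2} = \left(-4 + W\right)^{2}$)
$- (68 \left(16 - 3\right) + f{\left(-9 \right)}) = - (68 \left(16 - 3\right) + \left(-4 - 9\right)^{2}) = - (68 \cdot 13 + \left(-13\right)^{2}) = - (884 + 169) = \left(-1\right) 1053 = -1053$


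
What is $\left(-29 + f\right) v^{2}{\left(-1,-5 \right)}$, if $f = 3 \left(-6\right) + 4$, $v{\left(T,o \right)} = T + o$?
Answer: $-1548$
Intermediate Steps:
$f = -14$ ($f = -18 + 4 = -14$)
$\left(-29 + f\right) v^{2}{\left(-1,-5 \right)} = \left(-29 - 14\right) \left(-1 - 5\right)^{2} = - 43 \left(-6\right)^{2} = \left(-43\right) 36 = -1548$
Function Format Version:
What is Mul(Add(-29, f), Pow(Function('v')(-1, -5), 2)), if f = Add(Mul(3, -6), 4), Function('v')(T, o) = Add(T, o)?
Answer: -1548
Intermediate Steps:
f = -14 (f = Add(-18, 4) = -14)
Mul(Add(-29, f), Pow(Function('v')(-1, -5), 2)) = Mul(Add(-29, -14), Pow(Add(-1, -5), 2)) = Mul(-43, Pow(-6, 2)) = Mul(-43, 36) = -1548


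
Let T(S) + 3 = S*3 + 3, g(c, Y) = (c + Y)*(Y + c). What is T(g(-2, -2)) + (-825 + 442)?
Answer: -335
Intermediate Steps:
g(c, Y) = (Y + c)² (g(c, Y) = (Y + c)*(Y + c) = (Y + c)²)
T(S) = 3*S (T(S) = -3 + (S*3 + 3) = -3 + (3*S + 3) = -3 + (3 + 3*S) = 3*S)
T(g(-2, -2)) + (-825 + 442) = 3*(-2 - 2)² + (-825 + 442) = 3*(-4)² - 383 = 3*16 - 383 = 48 - 383 = -335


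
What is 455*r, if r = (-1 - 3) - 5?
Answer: -4095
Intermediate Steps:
r = -9 (r = -4 - 5 = -9)
455*r = 455*(-9) = -4095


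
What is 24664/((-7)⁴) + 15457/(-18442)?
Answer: 417741231/44279242 ≈ 9.4342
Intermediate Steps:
24664/((-7)⁴) + 15457/(-18442) = 24664/2401 + 15457*(-1/18442) = 24664*(1/2401) - 15457/18442 = 24664/2401 - 15457/18442 = 417741231/44279242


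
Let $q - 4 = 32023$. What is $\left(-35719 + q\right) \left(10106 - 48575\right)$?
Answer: $142027548$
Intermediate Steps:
$q = 32027$ ($q = 4 + 32023 = 32027$)
$\left(-35719 + q\right) \left(10106 - 48575\right) = \left(-35719 + 32027\right) \left(10106 - 48575\right) = \left(-3692\right) \left(-38469\right) = 142027548$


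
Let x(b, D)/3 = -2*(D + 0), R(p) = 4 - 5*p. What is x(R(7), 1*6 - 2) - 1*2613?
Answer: -2637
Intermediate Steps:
x(b, D) = -6*D (x(b, D) = 3*(-2*(D + 0)) = 3*(-2*D) = -6*D)
x(R(7), 1*6 - 2) - 1*2613 = -6*(1*6 - 2) - 1*2613 = -6*(6 - 2) - 2613 = -6*4 - 2613 = -24 - 2613 = -2637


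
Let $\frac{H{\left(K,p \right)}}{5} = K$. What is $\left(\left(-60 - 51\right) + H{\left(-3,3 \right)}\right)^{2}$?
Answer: $15876$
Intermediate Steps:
$H{\left(K,p \right)} = 5 K$
$\left(\left(-60 - 51\right) + H{\left(-3,3 \right)}\right)^{2} = \left(\left(-60 - 51\right) + 5 \left(-3\right)\right)^{2} = \left(\left(-60 - 51\right) - 15\right)^{2} = \left(-111 - 15\right)^{2} = \left(-126\right)^{2} = 15876$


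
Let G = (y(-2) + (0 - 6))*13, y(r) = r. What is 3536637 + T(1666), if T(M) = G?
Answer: 3536533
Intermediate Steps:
G = -104 (G = (-2 + (0 - 6))*13 = (-2 - 6)*13 = -8*13 = -104)
T(M) = -104
3536637 + T(1666) = 3536637 - 104 = 3536533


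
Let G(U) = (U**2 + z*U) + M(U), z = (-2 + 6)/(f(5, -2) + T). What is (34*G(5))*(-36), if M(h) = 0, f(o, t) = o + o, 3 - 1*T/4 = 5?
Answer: -42840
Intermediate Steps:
T = -8 (T = 12 - 4*5 = 12 - 20 = -8)
f(o, t) = 2*o
z = 2 (z = (-2 + 6)/(2*5 - 8) = 4/(10 - 8) = 4/2 = 4*(1/2) = 2)
G(U) = U**2 + 2*U (G(U) = (U**2 + 2*U) + 0 = U**2 + 2*U)
(34*G(5))*(-36) = (34*(5*(2 + 5)))*(-36) = (34*(5*7))*(-36) = (34*35)*(-36) = 1190*(-36) = -42840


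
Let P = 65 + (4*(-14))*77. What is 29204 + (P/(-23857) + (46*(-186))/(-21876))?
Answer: 1270144998766/43491311 ≈ 29205.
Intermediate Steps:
P = -4247 (P = 65 - 56*77 = 65 - 4312 = -4247)
29204 + (P/(-23857) + (46*(-186))/(-21876)) = 29204 + (-4247/(-23857) + (46*(-186))/(-21876)) = 29204 + (-4247*(-1/23857) - 8556*(-1/21876)) = 29204 + (4247/23857 + 713/1823) = 29204 + 24752322/43491311 = 1270144998766/43491311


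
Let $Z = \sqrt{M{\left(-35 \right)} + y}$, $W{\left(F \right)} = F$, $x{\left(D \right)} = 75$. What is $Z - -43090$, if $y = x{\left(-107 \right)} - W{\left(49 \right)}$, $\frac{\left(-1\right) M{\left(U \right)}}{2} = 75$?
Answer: $43090 + 2 i \sqrt{31} \approx 43090.0 + 11.136 i$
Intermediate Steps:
$M{\left(U \right)} = -150$ ($M{\left(U \right)} = \left(-2\right) 75 = -150$)
$y = 26$ ($y = 75 - 49 = 26$)
$Z = 2 i \sqrt{31}$ ($Z = \sqrt{-150 + 26} = \sqrt{-124} = 2 i \sqrt{31} \approx 11.136 i$)
$Z - -43090 = 2 i \sqrt{31} - -43090 = 2 i \sqrt{31} + 43090 = 43090 + 2 i \sqrt{31}$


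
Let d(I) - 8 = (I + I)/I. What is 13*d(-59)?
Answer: 130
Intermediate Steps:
d(I) = 10 (d(I) = 8 + (I + I)/I = 8 + (2*I)/I = 8 + 2 = 10)
13*d(-59) = 13*10 = 130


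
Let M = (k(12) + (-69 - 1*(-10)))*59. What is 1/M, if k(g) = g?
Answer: -1/2773 ≈ -0.00036062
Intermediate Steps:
M = -2773 (M = (12 + (-69 - 1*(-10)))*59 = (12 + (-69 + 10))*59 = (12 - 59)*59 = -47*59 = -2773)
1/M = 1/(-2773) = -1/2773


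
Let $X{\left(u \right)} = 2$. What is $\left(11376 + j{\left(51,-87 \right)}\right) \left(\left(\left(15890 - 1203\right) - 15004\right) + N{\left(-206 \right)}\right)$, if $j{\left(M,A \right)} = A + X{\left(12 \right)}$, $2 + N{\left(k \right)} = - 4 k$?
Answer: $5701955$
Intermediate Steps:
$N{\left(k \right)} = -2 - 4 k$
$j{\left(M,A \right)} = 2 + A$ ($j{\left(M,A \right)} = A + 2 = 2 + A$)
$\left(11376 + j{\left(51,-87 \right)}\right) \left(\left(\left(15890 - 1203\right) - 15004\right) + N{\left(-206 \right)}\right) = \left(11376 + \left(2 - 87\right)\right) \left(\left(\left(15890 - 1203\right) - 15004\right) - -822\right) = \left(11376 - 85\right) \left(\left(14687 - 15004\right) + \left(-2 + 824\right)\right) = 11291 \left(-317 + 822\right) = 11291 \cdot 505 = 5701955$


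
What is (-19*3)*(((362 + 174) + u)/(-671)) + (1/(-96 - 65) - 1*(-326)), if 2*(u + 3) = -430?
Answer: 38135721/108031 ≈ 353.01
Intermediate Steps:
u = -218 (u = -3 + (1/2)*(-430) = -3 - 215 = -218)
(-19*3)*(((362 + 174) + u)/(-671)) + (1/(-96 - 65) - 1*(-326)) = (-19*3)*(((362 + 174) - 218)/(-671)) + (1/(-96 - 65) - 1*(-326)) = -57*(536 - 218)*(-1)/671 + (1/(-161) + 326) = -18126*(-1)/671 + (-1/161 + 326) = -57*(-318/671) + 52485/161 = 18126/671 + 52485/161 = 38135721/108031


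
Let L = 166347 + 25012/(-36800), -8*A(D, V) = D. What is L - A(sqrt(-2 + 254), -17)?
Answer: 1530386147/9200 + 3*sqrt(7)/4 ≈ 1.6635e+5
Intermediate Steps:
A(D, V) = -D/8
L = 1530386147/9200 (L = 166347 + 25012*(-1/36800) = 166347 - 6253/9200 = 1530386147/9200 ≈ 1.6635e+5)
L - A(sqrt(-2 + 254), -17) = 1530386147/9200 - (-1)*sqrt(-2 + 254)/8 = 1530386147/9200 - (-1)*sqrt(252)/8 = 1530386147/9200 - (-1)*6*sqrt(7)/8 = 1530386147/9200 - (-3)*sqrt(7)/4 = 1530386147/9200 + 3*sqrt(7)/4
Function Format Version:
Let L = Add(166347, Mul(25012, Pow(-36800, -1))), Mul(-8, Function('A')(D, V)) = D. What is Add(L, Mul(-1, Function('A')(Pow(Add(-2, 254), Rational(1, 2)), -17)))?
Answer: Add(Rational(1530386147, 9200), Mul(Rational(3, 4), Pow(7, Rational(1, 2)))) ≈ 1.6635e+5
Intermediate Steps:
Function('A')(D, V) = Mul(Rational(-1, 8), D)
L = Rational(1530386147, 9200) (L = Add(166347, Mul(25012, Rational(-1, 36800))) = Add(166347, Rational(-6253, 9200)) = Rational(1530386147, 9200) ≈ 1.6635e+5)
Add(L, Mul(-1, Function('A')(Pow(Add(-2, 254), Rational(1, 2)), -17))) = Add(Rational(1530386147, 9200), Mul(-1, Mul(Rational(-1, 8), Pow(Add(-2, 254), Rational(1, 2))))) = Add(Rational(1530386147, 9200), Mul(-1, Mul(Rational(-1, 8), Pow(252, Rational(1, 2))))) = Add(Rational(1530386147, 9200), Mul(-1, Mul(Rational(-1, 8), Mul(6, Pow(7, Rational(1, 2)))))) = Add(Rational(1530386147, 9200), Mul(-1, Mul(Rational(-3, 4), Pow(7, Rational(1, 2))))) = Add(Rational(1530386147, 9200), Mul(Rational(3, 4), Pow(7, Rational(1, 2))))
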